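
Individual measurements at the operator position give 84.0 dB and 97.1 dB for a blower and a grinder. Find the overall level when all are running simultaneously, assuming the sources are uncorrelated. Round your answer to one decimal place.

97.3 dB

Incoherent sources combine by intensity addition: L_total = 10·log₁₀(Σ 10^(L_i/10)).
Σ 10^(L/10) = 10^(84.0/10) + 10^(97.1/10) = 5.380e+09.
L_total = 10·log₁₀(5.380e+09) = 97.31 dB.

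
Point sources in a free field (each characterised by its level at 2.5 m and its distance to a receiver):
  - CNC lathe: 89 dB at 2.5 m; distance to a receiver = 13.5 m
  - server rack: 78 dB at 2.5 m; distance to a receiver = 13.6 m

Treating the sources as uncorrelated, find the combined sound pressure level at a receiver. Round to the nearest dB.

75 dB

Propagate each source to the receiver with L = L_ref − 20·log₁₀(r/r_ref), then add intensities.
CNC lathe: 89 − 20·log₁₀(13.5/2.5) = 89 − 14.65 = 74.35 dB.
server rack: 78 − 20·log₁₀(13.6/2.5) = 78 − 14.71 = 63.29 dB.
Σ 10^(L/10) = 2.937e+07 → L_total = 10·log₁₀(2.937e+07) = 74.68 dB.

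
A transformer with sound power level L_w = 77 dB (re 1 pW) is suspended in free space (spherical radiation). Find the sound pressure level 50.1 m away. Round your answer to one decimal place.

The power spreads over a sphere of area 4π·r², so L_p = L_w − 10·log₁₀(4π·r²).
4π·r² = 3.154e+04 m², 10·log₁₀ of that is 44.989 dB.
L_p = 77 − 44.989 = 32.01 dB.

32.0 dB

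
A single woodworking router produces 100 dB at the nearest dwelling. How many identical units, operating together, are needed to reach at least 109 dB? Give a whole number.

N identical sources give L₁ + 10·log₁₀ N, so require 10·log₁₀ N ≥ 109 − 100 = 9.0 dB.
N ≥ 10^(9.0/10) = 7.943, so N = 8.

8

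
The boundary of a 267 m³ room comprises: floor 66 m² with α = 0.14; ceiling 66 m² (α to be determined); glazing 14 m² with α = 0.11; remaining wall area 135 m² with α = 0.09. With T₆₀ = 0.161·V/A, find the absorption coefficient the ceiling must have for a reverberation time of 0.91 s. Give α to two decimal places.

Required total absorption A = 0.161·267/0.91 = 47.24 m².
Absorption from the other surfaces = 66·0.14 + 14·0.11 + 135·0.09 = 22.93 m², so the ceiling must supply 24.31 m² over 66 m².
α = 24.31/66 = 0.368.

0.37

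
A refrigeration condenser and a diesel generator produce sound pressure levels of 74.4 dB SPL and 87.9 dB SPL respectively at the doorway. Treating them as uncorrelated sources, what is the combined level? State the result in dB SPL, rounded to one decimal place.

For uncorrelated sources the intensities add, so convert each level to linear form, sum, and take 10·log₁₀ of the total.
Σ 10^(L/10) = 10^(74.4/10) + 10^(87.9/10) = 6.441e+08.
L_total = 10·log₁₀(6.441e+08) = 88.09 dB SPL.

88.1 dB SPL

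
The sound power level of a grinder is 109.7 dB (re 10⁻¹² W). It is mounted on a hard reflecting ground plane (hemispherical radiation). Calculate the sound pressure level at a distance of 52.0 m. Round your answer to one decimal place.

67.4 dB

The power spreads over a hemisphere of area 2π·r², so L_p = L_w − 10·log₁₀(2π·r²).
2π·r² = 1.699e+04 m², 10·log₁₀ of that is 42.302 dB.
L_p = 109.7 − 42.302 = 67.40 dB.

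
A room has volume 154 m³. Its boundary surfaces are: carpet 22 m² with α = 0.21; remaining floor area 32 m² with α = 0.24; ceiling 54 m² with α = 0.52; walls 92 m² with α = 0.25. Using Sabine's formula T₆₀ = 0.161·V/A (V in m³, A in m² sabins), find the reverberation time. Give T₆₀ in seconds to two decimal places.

0.39 s

Total absorption A = 22·0.21 + 32·0.24 + 54·0.52 + 92·0.25 = 63.38 m² sabins.
T₆₀ = 0.161·V/A = 0.161·154/63.38 = 0.391 s.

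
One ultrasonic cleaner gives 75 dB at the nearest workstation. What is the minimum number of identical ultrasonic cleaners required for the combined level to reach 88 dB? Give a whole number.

20

N identical sources give L₁ + 10·log₁₀ N, so require 10·log₁₀ N ≥ 88 − 75 = 13.0 dB.
N ≥ 10^(13.0/10) = 19.953, so N = 20.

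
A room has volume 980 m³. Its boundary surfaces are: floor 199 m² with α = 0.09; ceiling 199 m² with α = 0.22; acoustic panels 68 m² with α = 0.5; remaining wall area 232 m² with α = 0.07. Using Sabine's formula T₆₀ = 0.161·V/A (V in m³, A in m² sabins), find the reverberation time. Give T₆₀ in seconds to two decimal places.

Summing Sᵢαᵢ: 199·0.09 + 199·0.22 + 68·0.5 + 232·0.07 = 111.93 m².
T₆₀ = 0.161 × 980 / 111.93 = 1.410 s.

1.41 s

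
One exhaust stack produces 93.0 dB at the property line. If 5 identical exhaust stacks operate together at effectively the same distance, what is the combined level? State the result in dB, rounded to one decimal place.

N identical incoherent sources raise the level by 10·log₁₀ N.
L_total = 93.0 + 10·log₁₀(5) = 93.0 + 6.990 = 99.99 dB.

100.0 dB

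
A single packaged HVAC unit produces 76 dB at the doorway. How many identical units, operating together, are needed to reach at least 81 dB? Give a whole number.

4

Need L₁ + 10·log₁₀ N ≥ 81, i.e. log₁₀ N ≥ 0.50.
N ≥ 10^(5.0/10) = 3.162, so N = 4.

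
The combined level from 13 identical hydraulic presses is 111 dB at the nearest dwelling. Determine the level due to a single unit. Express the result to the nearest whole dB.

100 dB

Dividing the total intensity by 13 lowers the level by 10·log₁₀ 13 = 11.139 dB: L₁ = 111 − 11.139.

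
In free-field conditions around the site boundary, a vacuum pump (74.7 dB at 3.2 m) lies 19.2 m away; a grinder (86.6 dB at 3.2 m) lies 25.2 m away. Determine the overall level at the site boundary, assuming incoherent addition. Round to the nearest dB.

69 dB

Propagate each source to the receiver with L = L_ref − 20·log₁₀(r/r_ref), then add intensities.
vacuum pump: 74.7 − 20·log₁₀(19.2/3.2) = 74.7 − 15.56 = 59.14 dB.
grinder: 86.6 − 20·log₁₀(25.2/3.2) = 86.6 − 17.93 = 68.67 dB.
Σ 10^(L/10) = 8.190e+06 → L_total = 10·log₁₀(8.190e+06) = 69.13 dB.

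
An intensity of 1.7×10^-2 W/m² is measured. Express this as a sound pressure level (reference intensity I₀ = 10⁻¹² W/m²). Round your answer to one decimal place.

102.3 dB

L = 10·log₁₀(I/I₀) = 10·log₁₀(1.7×10^-2/10⁻¹²) = 10·log₁₀(1.7×10^10).
L = 10·(0.2304 + 10) = 102.30 dB.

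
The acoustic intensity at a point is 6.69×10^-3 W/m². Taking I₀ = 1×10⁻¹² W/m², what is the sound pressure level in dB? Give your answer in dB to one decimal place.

Dividing by I₀ shifts the exponent by 12: I/I₀ = 6.69×10^9.
L = 10·(0.8254 + 9) = 98.25 dB.

98.3 dB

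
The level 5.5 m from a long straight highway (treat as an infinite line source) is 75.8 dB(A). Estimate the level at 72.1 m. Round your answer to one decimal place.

64.6 dB(A)

Line-source attenuation: ΔL = 10·log₁₀(r₂/r₁) = 10·log₁₀(72.1/5.5) = 11.176 dB.
L₂ = 75.8 − 10·log₁₀(72.1/5.5) = 75.8 − 11.176 = 64.62 dB(A).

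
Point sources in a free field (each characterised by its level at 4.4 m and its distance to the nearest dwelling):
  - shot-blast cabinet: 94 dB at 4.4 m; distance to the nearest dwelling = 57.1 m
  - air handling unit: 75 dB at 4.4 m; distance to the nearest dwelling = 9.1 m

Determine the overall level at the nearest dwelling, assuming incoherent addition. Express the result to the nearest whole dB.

73 dB

Propagate each source to the receiver with L = L_ref − 20·log₁₀(r/r_ref), then add intensities.
shot-blast cabinet: 94 − 20·log₁₀(57.1/4.4) = 94 − 22.26 = 71.74 dB.
air handling unit: 75 − 20·log₁₀(9.1/4.4) = 75 − 6.31 = 68.69 dB.
Σ 10^(L/10) = 2.231e+07 → L_total = 10·log₁₀(2.231e+07) = 73.48 dB.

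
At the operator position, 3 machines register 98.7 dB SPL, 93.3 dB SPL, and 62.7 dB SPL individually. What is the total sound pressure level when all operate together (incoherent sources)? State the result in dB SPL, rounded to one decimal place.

99.8 dB SPL

Incoherent sources combine by intensity addition: L_total = 10·log₁₀(Σ 10^(L_i/10)).
Σ 10^(L/10) = 10^(98.7/10) + 10^(93.3/10) + 10^(62.7/10) = 9.553e+09.
L_total = 10·log₁₀(9.553e+09) = 99.80 dB SPL.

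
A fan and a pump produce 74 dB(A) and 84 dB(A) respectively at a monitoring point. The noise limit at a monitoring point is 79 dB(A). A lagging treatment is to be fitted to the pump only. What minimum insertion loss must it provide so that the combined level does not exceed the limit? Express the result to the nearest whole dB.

The untreated sources together contribute 10^(74/10) = 2.512e+07, i.e. 74.00 dB(A).
The limit corresponds to 10^(79/10) = 7.943e+07; subtracting the fixed part leaves 5.431e+07 for the pump, i.e. 77.35 dB(A).
So the pump must be reduced from 84 to 77.35 dB(A): IL = 6.65 dB.

7 dB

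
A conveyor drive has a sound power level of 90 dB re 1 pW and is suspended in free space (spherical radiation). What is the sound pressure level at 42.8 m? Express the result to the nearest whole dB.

46 dB

L_p = L_w − 10·log₁₀(4π·r²) with r = 42.8 m.
4π·r² = 2.302e+04 m², 10·log₁₀ of that is 43.621 dB.
L_p = 90 − 43.621 = 46.38 dB.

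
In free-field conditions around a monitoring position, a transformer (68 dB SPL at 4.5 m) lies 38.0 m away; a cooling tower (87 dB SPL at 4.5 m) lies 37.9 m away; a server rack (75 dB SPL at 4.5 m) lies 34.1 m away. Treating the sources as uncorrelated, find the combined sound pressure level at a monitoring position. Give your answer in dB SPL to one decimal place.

68.9 dB SPL

Propagate each source to the receiver with L = L_ref − 20·log₁₀(r/r_ref), then add intensities.
transformer: 68 − 20·log₁₀(38.0/4.5) = 68 − 18.53 = 49.47 dB SPL.
cooling tower: 87 − 20·log₁₀(37.9/4.5) = 87 − 18.51 = 68.49 dB SPL.
server rack: 75 − 20·log₁₀(34.1/4.5) = 75 − 17.59 = 57.41 dB SPL.
Σ 10^(L/10) = 7.705e+06 → L_total = 10·log₁₀(7.705e+06) = 68.87 dB SPL.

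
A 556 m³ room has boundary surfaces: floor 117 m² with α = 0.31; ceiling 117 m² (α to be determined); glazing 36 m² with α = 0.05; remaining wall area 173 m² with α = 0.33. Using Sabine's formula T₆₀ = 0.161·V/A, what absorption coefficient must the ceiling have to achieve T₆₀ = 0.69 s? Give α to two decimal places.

Required total absorption A = 0.161·556/0.69 = 129.73 m².
Absorption from the other surfaces = 117·0.31 + 36·0.05 + 173·0.33 = 95.16 m², so the ceiling must supply 34.57 m² over 117 m².
α = 34.57/117 = 0.295.

0.30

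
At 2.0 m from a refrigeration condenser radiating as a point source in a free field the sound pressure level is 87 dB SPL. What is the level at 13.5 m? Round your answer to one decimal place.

70.4 dB SPL

For a point source, L₂ = L₁ − 20·log₁₀(r₂/r₁).
L₂ = 87 − 20·log₁₀(13.5/2.0) = 87 − 16.586 = 70.41 dB SPL.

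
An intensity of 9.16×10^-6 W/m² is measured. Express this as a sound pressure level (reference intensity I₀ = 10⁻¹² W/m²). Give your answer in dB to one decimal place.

69.6 dB

I/I₀ = 9.16×10^-6/10⁻¹² = 9.16×10^6, and L = 10·log₁₀(I/I₀).
L = 10·(0.9619 + 6) = 69.62 dB.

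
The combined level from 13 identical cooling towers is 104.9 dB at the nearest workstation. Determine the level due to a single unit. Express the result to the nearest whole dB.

Dividing the total intensity by 13 lowers the level by 10·log₁₀ 13 = 11.139 dB: L₁ = 104.9 − 11.139.

94 dB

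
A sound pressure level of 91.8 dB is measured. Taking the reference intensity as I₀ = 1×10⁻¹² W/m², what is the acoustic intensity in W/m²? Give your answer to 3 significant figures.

I/I₀ = 10^(91.8/10) = 1.514e+09, so I = 1.514e+09 × 10⁻¹² W/m².

0.00151 W/m²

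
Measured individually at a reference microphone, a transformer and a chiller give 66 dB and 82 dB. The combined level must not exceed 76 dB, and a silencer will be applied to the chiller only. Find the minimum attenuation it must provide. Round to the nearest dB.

6 dB

The untreated sources together contribute 10^(66/10) = 3.981e+06, i.e. 66.00 dB.
The limit corresponds to 10^(76/10) = 3.981e+07; subtracting the fixed part leaves 3.583e+07 for the chiller, i.e. 75.54 dB.
Required insertion loss = 82 − 75.54 = 6.46 dB.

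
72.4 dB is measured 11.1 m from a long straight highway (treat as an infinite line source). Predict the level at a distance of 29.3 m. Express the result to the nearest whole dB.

Line-source attenuation: ΔL = 10·log₁₀(r₂/r₁) = 10·log₁₀(29.3/11.1) = 4.215 dB.
L₂ = 72.4 − 10·log₁₀(29.3/11.1) = 72.4 − 4.215 = 68.18 dB.

68 dB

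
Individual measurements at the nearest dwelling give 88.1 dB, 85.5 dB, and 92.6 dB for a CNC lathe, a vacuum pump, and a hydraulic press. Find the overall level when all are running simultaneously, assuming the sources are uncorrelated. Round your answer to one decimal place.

94.5 dB

Incoherent sources combine by intensity addition: L_total = 10·log₁₀(Σ 10^(L_i/10)).
Σ 10^(L/10) = 10^(88.1/10) + 10^(85.5/10) + 10^(92.6/10) = 2.820e+09.
L_total = 10·log₁₀(2.820e+09) = 94.50 dB.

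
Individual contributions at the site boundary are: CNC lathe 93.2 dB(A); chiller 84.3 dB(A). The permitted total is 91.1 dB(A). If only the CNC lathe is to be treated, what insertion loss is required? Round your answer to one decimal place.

3.1 dB

Fixed contribution from the other source: Σ 10^(L/10) = 10^(84.3/10) = 2.692e+08 (84.30 dB(A)).
The limit corresponds to 10^(91.1/10) = 1.288e+09; subtracting the fixed part leaves 1.019e+09 for the CNC lathe, i.e. 90.08 dB(A).
Required insertion loss = 93.2 − 90.08 = 3.12 dB.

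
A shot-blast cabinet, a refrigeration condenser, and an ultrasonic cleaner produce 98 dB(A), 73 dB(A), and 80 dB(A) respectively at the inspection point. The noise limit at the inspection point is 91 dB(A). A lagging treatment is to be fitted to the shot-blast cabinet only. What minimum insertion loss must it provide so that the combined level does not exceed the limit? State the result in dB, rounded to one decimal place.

7.4 dB

Fixed contribution from the other sources: Σ 10^(L/10) = 10^(73/10) + 10^(80/10) = 1.200e+08 (80.79 dB(A)).
The limit corresponds to 10^(91/10) = 1.259e+09; subtracting the fixed part leaves 1.139e+09 for the shot-blast cabinet, i.e. 90.57 dB(A).
So the shot-blast cabinet must be reduced from 98 to 90.57 dB(A): IL = 7.43 dB.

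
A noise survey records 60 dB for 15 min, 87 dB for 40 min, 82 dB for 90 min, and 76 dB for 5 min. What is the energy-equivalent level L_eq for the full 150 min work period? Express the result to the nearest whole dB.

Weight each interval's intensity by its duration and average over T = 150 min:
Σ tᵢ·10^(Lᵢ/10) = 15·10^(60/10) + 40·10^(87/10) + 90·10^(82/10) + 5·10^(76/10) = 3.453e+10.
L_eq = 10·log₁₀(3.453e+10/150) = 83.62 dB.

84 dB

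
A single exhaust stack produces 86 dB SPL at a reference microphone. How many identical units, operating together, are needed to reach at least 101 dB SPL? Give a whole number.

32

The shortfall is 101 − 86 = 15.0 dB, and N units add 10·log₁₀ N, so need 10·log₁₀ N ≥ 15.0.
N ≥ 10^(15.0/10) = 31.623, so N = 32.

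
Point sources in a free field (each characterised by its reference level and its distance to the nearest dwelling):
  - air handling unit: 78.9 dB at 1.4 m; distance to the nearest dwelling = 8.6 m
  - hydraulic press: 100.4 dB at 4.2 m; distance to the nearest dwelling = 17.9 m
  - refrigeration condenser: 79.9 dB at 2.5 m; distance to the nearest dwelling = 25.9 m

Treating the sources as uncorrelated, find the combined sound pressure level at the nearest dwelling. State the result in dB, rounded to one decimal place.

Propagate each source to the receiver with L = L_ref − 20·log₁₀(r/r_ref), then add intensities.
air handling unit: 78.9 − 20·log₁₀(8.6/1.4) = 78.9 − 15.77 = 63.13 dB.
hydraulic press: 100.4 − 20·log₁₀(17.9/4.2) = 100.4 − 12.59 = 87.81 dB.
refrigeration condenser: 79.9 − 20·log₁₀(25.9/2.5) = 79.9 − 20.31 = 59.59 dB.
Σ 10^(L/10) = 6.066e+08 → L_total = 10·log₁₀(6.066e+08) = 87.83 dB.

87.8 dB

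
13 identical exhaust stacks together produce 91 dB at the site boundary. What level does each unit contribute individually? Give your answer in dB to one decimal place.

For N identical incoherent sources L_total = L₁ + 10·log₁₀ N, so L₁ = 91 − 10·log₁₀(13) = 91 − 11.139.

79.9 dB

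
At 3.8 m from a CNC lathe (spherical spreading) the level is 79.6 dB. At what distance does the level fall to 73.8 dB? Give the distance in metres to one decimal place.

The 5.8 dB drop corresponds to a distance ratio of 10^(5.8/20) for a point source.
r₂ = 3.8·10^((79.6−73.8)/20) = 3.8·10^(5.8/20) = 7.41 m.

7.4 m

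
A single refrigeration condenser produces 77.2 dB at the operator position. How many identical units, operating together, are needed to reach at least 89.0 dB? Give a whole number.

16

Need L₁ + 10·log₁₀ N ≥ 89.0, i.e. log₁₀ N ≥ 1.18.
N ≥ 10^(11.8/10) = 15.136, so N = 16.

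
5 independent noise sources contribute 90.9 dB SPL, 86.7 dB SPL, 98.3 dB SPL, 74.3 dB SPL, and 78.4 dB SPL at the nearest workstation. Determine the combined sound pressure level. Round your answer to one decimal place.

Incoherent sources combine by intensity addition: L_total = 10·log₁₀(Σ 10^(L_i/10)).
Σ 10^(L/10) = 10^(90.9/10) + 10^(86.7/10) + 10^(98.3/10) + 10^(74.3/10) + 10^(78.4/10) = 8.555e+09.
L_total = 10·log₁₀(8.555e+09) = 99.32 dB SPL.

99.3 dB SPL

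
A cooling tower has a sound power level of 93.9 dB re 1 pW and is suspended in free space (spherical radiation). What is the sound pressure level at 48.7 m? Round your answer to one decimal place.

L_p = L_w − 10·log₁₀(4π·r²) with r = 48.7 m.
4π·r² = 2.98e+04 m², 10·log₁₀ of that is 44.743 dB.
L_p = 93.9 − 44.743 = 49.16 dB.

49.2 dB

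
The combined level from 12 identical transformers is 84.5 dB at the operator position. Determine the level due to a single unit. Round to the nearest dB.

12 equal contributions raise the level by 10·log₁₀ 12 = 10.792 dB, so each unit alone gives 84.5 − 10.792.

74 dB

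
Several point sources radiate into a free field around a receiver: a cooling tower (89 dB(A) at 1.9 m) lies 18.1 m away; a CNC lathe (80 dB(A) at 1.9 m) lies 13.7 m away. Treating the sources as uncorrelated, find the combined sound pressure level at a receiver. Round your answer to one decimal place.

First find each source's level at the receiver (point-source: −20·log₁₀(r/r_ref)), then combine on an intensity basis.
cooling tower: 89 − 20·log₁₀(18.1/1.9) = 89 − 19.58 = 69.42 dB(A).
CNC lathe: 80 − 20·log₁₀(13.7/1.9) = 80 − 17.16 = 62.84 dB(A).
Σ 10^(L/10) = 1.068e+07 → L_total = 10·log₁₀(1.068e+07) = 70.28 dB(A).

70.3 dB(A)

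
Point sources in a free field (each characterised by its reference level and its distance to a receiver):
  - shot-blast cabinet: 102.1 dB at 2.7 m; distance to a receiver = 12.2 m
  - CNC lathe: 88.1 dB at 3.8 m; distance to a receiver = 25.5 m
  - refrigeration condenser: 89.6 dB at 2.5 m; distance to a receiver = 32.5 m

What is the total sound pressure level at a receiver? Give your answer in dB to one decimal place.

Propagate each source to the receiver with L = L_ref − 20·log₁₀(r/r_ref), then add intensities.
shot-blast cabinet: 102.1 − 20·log₁₀(12.2/2.7) = 102.1 − 13.10 = 89.00 dB.
CNC lathe: 88.1 − 20·log₁₀(25.5/3.8) = 88.1 − 16.54 = 71.56 dB.
refrigeration condenser: 89.6 − 20·log₁₀(32.5/2.5) = 89.6 − 22.28 = 67.32 dB.
Σ 10^(L/10) = 8.141e+08 → L_total = 10·log₁₀(8.141e+08) = 89.11 dB.

89.1 dB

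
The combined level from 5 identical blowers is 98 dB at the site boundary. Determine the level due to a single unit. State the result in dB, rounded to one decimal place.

5 equal contributions raise the level by 10·log₁₀ 5 = 6.990 dB, so each unit alone gives 98 − 6.990.

91.0 dB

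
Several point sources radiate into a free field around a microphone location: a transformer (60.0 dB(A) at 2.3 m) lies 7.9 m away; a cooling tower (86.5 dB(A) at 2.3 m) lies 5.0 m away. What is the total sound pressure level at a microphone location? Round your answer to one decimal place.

79.8 dB(A)

Propagate each source to the receiver with L = L_ref − 20·log₁₀(r/r_ref), then add intensities.
transformer: 60.0 − 20·log₁₀(7.9/2.3) = 60.0 − 10.72 = 49.28 dB(A).
cooling tower: 86.5 − 20·log₁₀(5.0/2.3) = 86.5 − 6.74 = 79.76 dB(A).
Σ 10^(L/10) = 9.460e+07 → L_total = 10·log₁₀(9.460e+07) = 79.76 dB(A).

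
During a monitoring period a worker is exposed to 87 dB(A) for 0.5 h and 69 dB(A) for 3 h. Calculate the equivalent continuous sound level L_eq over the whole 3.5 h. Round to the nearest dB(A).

Weight each interval's intensity by its duration and average over T = 3.5 h:
Σ tᵢ·10^(Lᵢ/10) = 0.5·10^(87/10) + 3·10^(69/10) = 2.744e+08.
L_eq = 10·log₁₀(2.744e+08/3.5) = 78.94 dB(A).

79 dB(A)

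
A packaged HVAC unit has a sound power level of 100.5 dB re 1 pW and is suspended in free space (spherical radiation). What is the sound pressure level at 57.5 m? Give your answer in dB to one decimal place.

Free-field spherical radiation: L_p = L_w − 10·log₁₀(4π·r²), r = 57.5 m.
4π·r² = 4.155e+04 m², 10·log₁₀ of that is 46.185 dB.
L_p = 100.5 − 46.185 = 54.31 dB.

54.3 dB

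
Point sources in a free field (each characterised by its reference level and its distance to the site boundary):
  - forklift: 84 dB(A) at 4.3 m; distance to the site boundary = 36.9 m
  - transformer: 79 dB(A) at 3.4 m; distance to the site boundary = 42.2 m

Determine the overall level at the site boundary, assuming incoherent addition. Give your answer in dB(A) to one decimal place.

65.9 dB(A)

First find each source's level at the receiver (point-source: −20·log₁₀(r/r_ref)), then combine on an intensity basis.
forklift: 84 − 20·log₁₀(36.9/4.3) = 84 − 18.67 = 65.33 dB(A).
transformer: 79 − 20·log₁₀(42.2/3.4) = 79 − 21.88 = 57.12 dB(A).
Σ 10^(L/10) = 3.927e+06 → L_total = 10·log₁₀(3.927e+06) = 65.94 dB(A).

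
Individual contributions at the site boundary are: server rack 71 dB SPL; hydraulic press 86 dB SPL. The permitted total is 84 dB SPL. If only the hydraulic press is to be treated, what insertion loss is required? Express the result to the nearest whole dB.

Everything except the hydraulic press sums to 10^(71/10) = 1.259e+07 in linear terms, 71.00 dB SPL.
To meet 84 dB SPL overall, the treated hydraulic press may contribute at most 10^(84/10) − 1.259e+07 = 2.386e+08, i.e. 83.78 dB SPL.
So the hydraulic press must be reduced from 86 to 83.78 dB SPL: IL = 2.22 dB.

2 dB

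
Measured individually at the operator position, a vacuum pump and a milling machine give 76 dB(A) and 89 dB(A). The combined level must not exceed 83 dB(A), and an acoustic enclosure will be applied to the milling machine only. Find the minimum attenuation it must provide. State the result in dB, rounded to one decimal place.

The untreated sources together contribute 10^(76/10) = 3.981e+07, i.e. 76.00 dB(A).
The limit corresponds to 10^(83/10) = 1.995e+08; subtracting the fixed part leaves 1.597e+08 for the milling machine, i.e. 82.03 dB(A).
So the milling machine must be reduced from 89 to 82.03 dB(A): IL = 6.97 dB.

7.0 dB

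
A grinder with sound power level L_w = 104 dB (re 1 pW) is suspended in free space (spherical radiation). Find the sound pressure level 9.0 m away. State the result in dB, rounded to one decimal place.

73.9 dB

Free-field spherical radiation: L_p = L_w − 10·log₁₀(4π·r²), r = 9.0 m.
4π·r² = 1018 m², 10·log₁₀ of that is 30.077 dB.
L_p = 104 − 30.077 = 73.92 dB.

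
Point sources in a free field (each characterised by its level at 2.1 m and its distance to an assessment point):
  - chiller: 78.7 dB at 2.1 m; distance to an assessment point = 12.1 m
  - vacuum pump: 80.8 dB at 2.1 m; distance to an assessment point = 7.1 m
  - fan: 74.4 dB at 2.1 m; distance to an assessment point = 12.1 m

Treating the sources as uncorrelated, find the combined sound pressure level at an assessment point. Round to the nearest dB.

71 dB

First find each source's level at the receiver (point-source: −20·log₁₀(r/r_ref)), then combine on an intensity basis.
chiller: 78.7 − 20·log₁₀(12.1/2.1) = 78.7 − 15.21 = 63.49 dB.
vacuum pump: 80.8 − 20·log₁₀(7.1/2.1) = 80.8 − 10.58 = 70.22 dB.
fan: 74.4 − 20·log₁₀(12.1/2.1) = 74.4 − 15.21 = 59.19 dB.
Σ 10^(L/10) = 1.358e+07 → L_total = 10·log₁₀(1.358e+07) = 71.33 dB.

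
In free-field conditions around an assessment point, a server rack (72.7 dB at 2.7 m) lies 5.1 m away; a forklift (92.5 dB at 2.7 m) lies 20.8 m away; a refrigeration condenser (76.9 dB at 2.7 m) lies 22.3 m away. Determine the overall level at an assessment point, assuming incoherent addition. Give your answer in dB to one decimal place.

75.6 dB

Apply inverse-square spreading to bring every level to the receiver, then sum 10^(L/10).
server rack: 72.7 − 20·log₁₀(5.1/2.7) = 72.7 − 5.52 = 67.18 dB.
forklift: 92.5 − 20·log₁₀(20.8/2.7) = 92.5 − 17.73 = 74.77 dB.
refrigeration condenser: 76.9 − 20·log₁₀(22.3/2.7) = 76.9 − 18.34 = 58.56 dB.
Σ 10^(L/10) = 3.590e+07 → L_total = 10·log₁₀(3.590e+07) = 75.55 dB.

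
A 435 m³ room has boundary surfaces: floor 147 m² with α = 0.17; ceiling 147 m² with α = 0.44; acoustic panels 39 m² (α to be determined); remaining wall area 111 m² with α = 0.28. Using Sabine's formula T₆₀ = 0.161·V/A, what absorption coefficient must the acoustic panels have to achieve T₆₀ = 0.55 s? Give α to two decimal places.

0.17

A = 0.161·V/T₆₀ = 0.161·435/0.55 = 127.34 m² sabins.
Absorption from the other surfaces = 147·0.17 + 147·0.44 + 111·0.28 = 120.75 m², so the acoustic panels must supply 6.59 m² over 39 m².
α = 6.59/39 = 0.169.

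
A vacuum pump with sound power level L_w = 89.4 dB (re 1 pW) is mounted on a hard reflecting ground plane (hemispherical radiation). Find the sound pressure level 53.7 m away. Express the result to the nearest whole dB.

The power spreads over a hemisphere of area 2π·r², so L_p = L_w − 10·log₁₀(2π·r²).
2π·r² = 1.812e+04 m², 10·log₁₀ of that is 42.581 dB.
L_p = 89.4 − 42.581 = 46.82 dB.

47 dB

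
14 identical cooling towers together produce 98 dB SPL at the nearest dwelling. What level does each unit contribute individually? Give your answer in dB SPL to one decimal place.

Dividing the total intensity by 14 lowers the level by 10·log₁₀ 14 = 11.461 dB: L₁ = 98 − 11.461.

86.5 dB SPL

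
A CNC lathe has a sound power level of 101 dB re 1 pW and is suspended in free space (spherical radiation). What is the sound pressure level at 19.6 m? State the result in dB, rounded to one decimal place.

The power spreads over a sphere of area 4π·r², so L_p = L_w − 10·log₁₀(4π·r²).
4π·r² = 4827 m², 10·log₁₀ of that is 36.837 dB.
L_p = 101 − 36.837 = 64.16 dB.

64.2 dB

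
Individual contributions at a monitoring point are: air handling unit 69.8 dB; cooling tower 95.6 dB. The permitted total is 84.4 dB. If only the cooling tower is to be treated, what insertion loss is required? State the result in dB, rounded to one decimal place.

11.4 dB

Everything except the cooling tower sums to 10^(69.8/10) = 9.550e+06 in linear terms, 69.80 dB.
The limit corresponds to 10^(84.4/10) = 2.754e+08; subtracting the fixed part leaves 2.659e+08 for the cooling tower, i.e. 84.25 dB.
So the cooling tower must be reduced from 95.6 to 84.25 dB: IL = 11.35 dB.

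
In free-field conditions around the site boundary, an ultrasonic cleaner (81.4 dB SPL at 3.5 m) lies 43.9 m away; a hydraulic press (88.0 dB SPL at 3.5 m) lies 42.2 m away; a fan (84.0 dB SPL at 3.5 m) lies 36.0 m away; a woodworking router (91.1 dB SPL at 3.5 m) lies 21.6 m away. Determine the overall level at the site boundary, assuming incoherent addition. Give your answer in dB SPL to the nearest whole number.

Apply inverse-square spreading to bring every level to the receiver, then sum 10^(L/10).
ultrasonic cleaner: 81.4 − 20·log₁₀(43.9/3.5) = 81.4 − 21.97 = 59.43 dB SPL.
hydraulic press: 88.0 − 20·log₁₀(42.2/3.5) = 88.0 − 21.62 = 66.38 dB SPL.
fan: 84.0 − 20·log₁₀(36.0/3.5) = 84.0 − 20.24 = 63.76 dB SPL.
woodworking router: 91.1 − 20·log₁₀(21.6/3.5) = 91.1 − 15.81 = 75.29 dB SPL.
Σ 10^(L/10) = 4.142e+07 → L_total = 10·log₁₀(4.142e+07) = 76.17 dB SPL.

76 dB SPL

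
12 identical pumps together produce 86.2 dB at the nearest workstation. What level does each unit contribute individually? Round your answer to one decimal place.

Dividing the total intensity by 12 lowers the level by 10·log₁₀ 12 = 10.792 dB: L₁ = 86.2 − 10.792.

75.4 dB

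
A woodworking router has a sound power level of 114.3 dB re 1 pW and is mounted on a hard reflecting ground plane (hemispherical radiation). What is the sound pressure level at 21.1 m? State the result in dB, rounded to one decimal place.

79.8 dB

The power spreads over a hemisphere of area 2π·r², so L_p = L_w − 10·log₁₀(2π·r²).
2π·r² = 2797 m², 10·log₁₀ of that is 34.467 dB.
L_p = 114.3 − 34.467 = 79.83 dB.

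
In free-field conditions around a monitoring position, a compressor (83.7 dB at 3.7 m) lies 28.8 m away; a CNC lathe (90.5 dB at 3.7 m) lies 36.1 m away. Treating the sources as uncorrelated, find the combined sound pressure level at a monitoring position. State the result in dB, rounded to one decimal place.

71.9 dB

Propagate each source to the receiver with L = L_ref − 20·log₁₀(r/r_ref), then add intensities.
compressor: 83.7 − 20·log₁₀(28.8/3.7) = 83.7 − 17.82 = 65.88 dB.
CNC lathe: 90.5 − 20·log₁₀(36.1/3.7) = 90.5 − 19.79 = 70.71 dB.
Σ 10^(L/10) = 1.566e+07 → L_total = 10·log₁₀(1.566e+07) = 71.95 dB.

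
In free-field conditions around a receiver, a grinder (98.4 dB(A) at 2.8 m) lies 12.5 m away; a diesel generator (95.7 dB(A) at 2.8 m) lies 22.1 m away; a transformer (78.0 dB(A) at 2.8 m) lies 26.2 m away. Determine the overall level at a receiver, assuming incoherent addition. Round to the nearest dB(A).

86 dB(A)

Apply inverse-square spreading to bring every level to the receiver, then sum 10^(L/10).
grinder: 98.4 − 20·log₁₀(12.5/2.8) = 98.4 − 13.00 = 85.40 dB(A).
diesel generator: 95.7 − 20·log₁₀(22.1/2.8) = 95.7 − 17.94 = 77.76 dB(A).
transformer: 78.0 − 20·log₁₀(26.2/2.8) = 78.0 − 19.42 = 58.58 dB(A).
Σ 10^(L/10) = 4.075e+08 → L_total = 10·log₁₀(4.075e+08) = 86.10 dB(A).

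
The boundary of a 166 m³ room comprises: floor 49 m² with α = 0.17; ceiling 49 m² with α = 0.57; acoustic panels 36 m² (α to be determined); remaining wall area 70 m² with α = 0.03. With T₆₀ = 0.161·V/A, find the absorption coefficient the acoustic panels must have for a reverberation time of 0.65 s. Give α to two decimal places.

From T₆₀ = 0.161·V/A, the target T₆₀ = 0.65 s needs A = 0.161·166/0.65 = 41.12 m².
Absorption from the other surfaces = 49·0.17 + 49·0.57 + 70·0.03 = 38.36 m², so the acoustic panels must supply 2.76 m² over 36 m².
α = 2.76/36 = 0.077.

0.08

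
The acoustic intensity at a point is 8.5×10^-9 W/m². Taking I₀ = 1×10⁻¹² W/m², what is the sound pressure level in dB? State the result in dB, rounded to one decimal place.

L = 10·log₁₀(I/I₀) = 10·log₁₀(8.5×10^-9/10⁻¹²) = 10·log₁₀(8.5×10^3).
L = 10·(0.9294 + 3) = 39.29 dB.

39.3 dB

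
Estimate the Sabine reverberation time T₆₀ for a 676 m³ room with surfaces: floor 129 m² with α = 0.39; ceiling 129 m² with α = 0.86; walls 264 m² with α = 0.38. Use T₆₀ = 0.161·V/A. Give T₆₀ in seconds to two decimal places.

Summing Sᵢαᵢ: 129·0.39 + 129·0.86 + 264·0.38 = 261.57 m².
T₆₀ = 0.161 × 676 / 261.57 = 0.416 s.

0.42 s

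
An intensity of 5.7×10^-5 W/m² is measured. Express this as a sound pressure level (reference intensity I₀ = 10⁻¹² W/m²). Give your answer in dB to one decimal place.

77.6 dB

I/I₀ = 5.7×10^-5/10⁻¹² = 5.7×10^7, and L = 10·log₁₀(I/I₀).
L = 10·(0.7559 + 7) = 77.56 dB.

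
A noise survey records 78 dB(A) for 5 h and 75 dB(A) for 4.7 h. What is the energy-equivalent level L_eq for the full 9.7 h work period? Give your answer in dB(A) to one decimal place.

The energy average is taken in the linear domain: L_eq = 10·log₁₀[(Σ tᵢ·10^(Lᵢ/10))/T], T = 9.7 h.
Σ tᵢ·10^(Lᵢ/10) = 5·10^(78/10) + 4.7·10^(75/10) = 4.641e+08.
L_eq = 10·log₁₀(4.641e+08/9.7) = 76.80 dB(A).

76.8 dB(A)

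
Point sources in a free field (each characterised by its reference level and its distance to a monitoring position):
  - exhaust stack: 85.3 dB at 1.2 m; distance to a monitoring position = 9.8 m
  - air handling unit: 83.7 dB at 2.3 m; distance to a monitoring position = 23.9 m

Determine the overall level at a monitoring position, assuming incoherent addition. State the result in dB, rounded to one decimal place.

Propagate each source to the receiver with L = L_ref − 20·log₁₀(r/r_ref), then add intensities.
exhaust stack: 85.3 − 20·log₁₀(9.8/1.2) = 85.3 − 18.24 = 67.06 dB.
air handling unit: 83.7 − 20·log₁₀(23.9/2.3) = 83.7 − 20.33 = 63.37 dB.
Σ 10^(L/10) = 7.252e+06 → L_total = 10·log₁₀(7.252e+06) = 68.60 dB.

68.6 dB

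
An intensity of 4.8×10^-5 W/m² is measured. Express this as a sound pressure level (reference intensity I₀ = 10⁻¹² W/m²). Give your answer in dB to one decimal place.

76.8 dB

L = 10·log₁₀(I/I₀) = 10·log₁₀(4.8×10^-5/10⁻¹²) = 10·log₁₀(4.8×10^7).
L = 10·(0.6812 + 7) = 76.81 dB.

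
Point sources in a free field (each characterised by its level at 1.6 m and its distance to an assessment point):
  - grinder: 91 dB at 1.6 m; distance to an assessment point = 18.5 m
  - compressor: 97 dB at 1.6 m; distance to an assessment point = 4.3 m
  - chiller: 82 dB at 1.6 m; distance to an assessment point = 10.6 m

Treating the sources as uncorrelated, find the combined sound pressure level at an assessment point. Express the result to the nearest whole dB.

Propagate each source to the receiver with L = L_ref − 20·log₁₀(r/r_ref), then add intensities.
grinder: 91 − 20·log₁₀(18.5/1.6) = 91 − 21.26 = 69.74 dB.
compressor: 97 − 20·log₁₀(4.3/1.6) = 97 − 8.59 = 88.41 dB.
chiller: 82 − 20·log₁₀(10.6/1.6) = 82 − 16.42 = 65.58 dB.
Σ 10^(L/10) = 7.069e+08 → L_total = 10·log₁₀(7.069e+08) = 88.49 dB.

88 dB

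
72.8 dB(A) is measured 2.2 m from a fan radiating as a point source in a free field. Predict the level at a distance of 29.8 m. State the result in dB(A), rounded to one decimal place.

50.2 dB(A)

Spherical spreading from a point source gives a 20·log₁₀(r₂/r₁) drop.
L₂ = 72.8 − 20·log₁₀(29.8/2.2) = 72.8 − 22.636 = 50.16 dB(A).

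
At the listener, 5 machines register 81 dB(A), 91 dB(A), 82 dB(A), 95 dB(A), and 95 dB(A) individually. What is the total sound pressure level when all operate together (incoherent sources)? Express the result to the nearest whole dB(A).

99 dB(A)

For uncorrelated sources the intensities add, so convert each level to linear form, sum, and take 10·log₁₀ of the total.
Σ 10^(L/10) = 10^(81/10) + 10^(91/10) + 10^(82/10) + 10^(95/10) + 10^(95/10) = 7.868e+09.
L_total = 10·log₁₀(7.868e+09) = 98.96 dB(A).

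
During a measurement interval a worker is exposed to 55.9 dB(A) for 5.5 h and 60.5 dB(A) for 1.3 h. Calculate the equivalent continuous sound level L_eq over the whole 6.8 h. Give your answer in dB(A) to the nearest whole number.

57 dB(A)

The energy average is taken in the linear domain: L_eq = 10·log₁₀[(Σ tᵢ·10^(Lᵢ/10))/T], T = 6.8 h.
Σ tᵢ·10^(Lᵢ/10) = 5.5·10^(55.9/10) + 1.3·10^(60.5/10) = 3.598e+06.
L_eq = 10·log₁₀(3.598e+06/6.8) = 57.24 dB(A).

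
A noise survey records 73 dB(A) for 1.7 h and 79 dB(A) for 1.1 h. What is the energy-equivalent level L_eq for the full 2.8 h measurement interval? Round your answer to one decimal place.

76.4 dB(A)

The energy average is taken in the linear domain: L_eq = 10·log₁₀[(Σ tᵢ·10^(Lᵢ/10))/T], T = 2.8 h.
Σ tᵢ·10^(Lᵢ/10) = 1.7·10^(73/10) + 1.1·10^(79/10) = 1.213e+08.
L_eq = 10·log₁₀(1.213e+08/2.8) = 76.37 dB(A).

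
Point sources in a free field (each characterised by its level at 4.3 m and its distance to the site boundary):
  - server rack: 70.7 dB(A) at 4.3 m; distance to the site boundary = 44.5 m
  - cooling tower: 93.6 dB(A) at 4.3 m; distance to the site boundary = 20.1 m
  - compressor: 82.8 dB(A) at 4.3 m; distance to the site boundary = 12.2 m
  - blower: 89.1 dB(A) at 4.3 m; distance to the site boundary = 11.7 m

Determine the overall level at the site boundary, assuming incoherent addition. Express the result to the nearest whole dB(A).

84 dB(A)

Propagate each source to the receiver with L = L_ref − 20·log₁₀(r/r_ref), then add intensities.
server rack: 70.7 − 20·log₁₀(44.5/4.3) = 70.7 − 20.30 = 50.40 dB(A).
cooling tower: 93.6 − 20·log₁₀(20.1/4.3) = 93.6 − 13.39 = 80.21 dB(A).
compressor: 82.8 − 20·log₁₀(12.2/4.3) = 82.8 − 9.06 = 73.74 dB(A).
blower: 89.1 − 20·log₁₀(11.7/4.3) = 89.1 − 8.69 = 80.41 dB(A).
Σ 10^(L/10) = 2.384e+08 → L_total = 10·log₁₀(2.384e+08) = 83.77 dB(A).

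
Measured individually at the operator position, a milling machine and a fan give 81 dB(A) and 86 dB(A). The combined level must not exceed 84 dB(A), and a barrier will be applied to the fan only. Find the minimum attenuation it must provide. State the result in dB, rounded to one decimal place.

The untreated sources together contribute 10^(81/10) = 1.259e+08, i.e. 81.00 dB(A).
The limit corresponds to 10^(84/10) = 2.512e+08; subtracting the fixed part leaves 1.253e+08 for the fan, i.e. 80.98 dB(A).
Required insertion loss = 86 − 80.98 = 5.02 dB.

5.0 dB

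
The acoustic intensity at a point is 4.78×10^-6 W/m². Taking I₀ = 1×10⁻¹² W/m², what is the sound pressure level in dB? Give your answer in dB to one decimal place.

66.8 dB

I/I₀ = 4.78×10^-6/10⁻¹² = 4.78×10^6, and L = 10·log₁₀(I/I₀).
L = 10·(0.6794 + 6) = 66.79 dB.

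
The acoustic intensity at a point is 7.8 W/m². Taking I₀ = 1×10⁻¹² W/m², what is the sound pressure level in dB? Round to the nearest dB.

I/I₀ = 7.8/10⁻¹² = 7.8×10^12, and L = 10·log₁₀(I/I₀).
L = 10·(0.8921 + 12) = 128.92 dB.

129 dB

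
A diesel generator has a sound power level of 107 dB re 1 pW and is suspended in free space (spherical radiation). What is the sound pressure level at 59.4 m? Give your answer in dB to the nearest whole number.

The power spreads over a sphere of area 4π·r², so L_p = L_w − 10·log₁₀(4π·r²).
4π·r² = 4.434e+04 m², 10·log₁₀ of that is 46.468 dB.
L_p = 107 − 46.468 = 60.53 dB.

61 dB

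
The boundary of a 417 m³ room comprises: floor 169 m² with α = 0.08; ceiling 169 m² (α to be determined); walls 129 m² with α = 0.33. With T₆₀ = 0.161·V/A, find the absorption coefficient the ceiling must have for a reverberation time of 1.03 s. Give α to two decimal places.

0.05

From T₆₀ = 0.161·V/A, the target T₆₀ = 1.03 s needs A = 0.161·417/1.03 = 65.18 m².
Absorption from the other surfaces = 169·0.08 + 129·0.33 = 56.09 m², so the ceiling must supply 9.09 m² over 169 m².
α = 9.09/169 = 0.054.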